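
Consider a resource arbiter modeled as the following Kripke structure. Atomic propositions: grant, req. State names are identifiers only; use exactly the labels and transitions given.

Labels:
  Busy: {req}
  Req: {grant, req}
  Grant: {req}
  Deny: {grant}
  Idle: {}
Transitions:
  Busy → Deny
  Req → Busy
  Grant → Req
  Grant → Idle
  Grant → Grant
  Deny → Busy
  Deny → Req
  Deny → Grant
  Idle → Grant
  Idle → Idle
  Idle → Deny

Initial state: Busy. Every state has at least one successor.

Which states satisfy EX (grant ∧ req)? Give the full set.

{Grant, Deny}

States satisfying grant ∧ req: {Req}.
States satisfying EX (grant ∧ req): {Grant, Deny}.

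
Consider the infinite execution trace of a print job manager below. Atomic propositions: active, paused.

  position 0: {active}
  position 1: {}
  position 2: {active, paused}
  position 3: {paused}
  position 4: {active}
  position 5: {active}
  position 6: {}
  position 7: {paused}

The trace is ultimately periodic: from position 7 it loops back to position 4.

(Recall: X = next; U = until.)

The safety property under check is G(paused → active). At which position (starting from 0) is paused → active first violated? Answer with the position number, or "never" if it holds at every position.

Check paused → active at each position in order: 0 ✓, 1 ✓, 2 ✓.
At position 3 the labels are {paused}, so paused → active is false there. This is the first violation.

3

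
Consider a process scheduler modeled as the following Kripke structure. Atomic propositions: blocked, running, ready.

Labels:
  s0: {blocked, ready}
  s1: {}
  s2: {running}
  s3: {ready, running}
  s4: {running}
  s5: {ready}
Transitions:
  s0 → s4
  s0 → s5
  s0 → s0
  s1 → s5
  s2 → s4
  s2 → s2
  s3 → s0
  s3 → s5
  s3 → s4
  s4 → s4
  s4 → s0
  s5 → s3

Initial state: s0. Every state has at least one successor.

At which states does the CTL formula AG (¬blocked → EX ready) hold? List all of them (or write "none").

States satisfying ¬blocked → EX ready: {s0, s1, s3, s4, s5}.
States satisfying AG (¬blocked → EX ready): {s0, s1, s3, s4, s5}.

{s0, s1, s3, s4, s5}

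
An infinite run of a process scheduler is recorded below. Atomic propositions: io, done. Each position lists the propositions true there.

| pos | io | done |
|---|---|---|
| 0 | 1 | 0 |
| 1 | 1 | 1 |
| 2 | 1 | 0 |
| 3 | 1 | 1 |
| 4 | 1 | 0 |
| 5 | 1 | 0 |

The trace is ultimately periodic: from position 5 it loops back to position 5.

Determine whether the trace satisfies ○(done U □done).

No

The position after 0 is 1; done U □done is false there.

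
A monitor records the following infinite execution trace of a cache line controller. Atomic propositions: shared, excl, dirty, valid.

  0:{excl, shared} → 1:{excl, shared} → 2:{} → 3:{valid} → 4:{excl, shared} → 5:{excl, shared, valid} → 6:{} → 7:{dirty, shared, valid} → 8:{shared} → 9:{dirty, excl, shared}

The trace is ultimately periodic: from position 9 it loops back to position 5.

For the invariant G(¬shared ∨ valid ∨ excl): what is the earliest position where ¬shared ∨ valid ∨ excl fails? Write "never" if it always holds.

8

Check ¬shared ∨ valid ∨ excl at each position in order: 0 ✓, 1 ✓, 2 ✓, 3 ✓, 4 ✓, 5 ✓, 6 ✓, 7 ✓.
At position 8 the labels are {shared}, so ¬shared ∨ valid ∨ excl is false there. This is the first violation.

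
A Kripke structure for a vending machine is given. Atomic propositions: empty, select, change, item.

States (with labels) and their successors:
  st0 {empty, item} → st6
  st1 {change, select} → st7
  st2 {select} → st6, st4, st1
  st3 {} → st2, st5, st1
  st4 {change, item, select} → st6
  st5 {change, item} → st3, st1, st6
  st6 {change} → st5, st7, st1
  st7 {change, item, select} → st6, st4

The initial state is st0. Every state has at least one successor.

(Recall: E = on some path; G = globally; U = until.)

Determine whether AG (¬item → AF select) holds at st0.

States satisfying ¬item → AF select: {st0, st1, st2, st4, st5, st7}.
States satisfying AG (¬item → AF select): ∅.
st3 is reachable from st0 and violates ¬item → AF select, so AG fails at st0.
st0 ∉ Sat(AG (¬item → AF select)).

No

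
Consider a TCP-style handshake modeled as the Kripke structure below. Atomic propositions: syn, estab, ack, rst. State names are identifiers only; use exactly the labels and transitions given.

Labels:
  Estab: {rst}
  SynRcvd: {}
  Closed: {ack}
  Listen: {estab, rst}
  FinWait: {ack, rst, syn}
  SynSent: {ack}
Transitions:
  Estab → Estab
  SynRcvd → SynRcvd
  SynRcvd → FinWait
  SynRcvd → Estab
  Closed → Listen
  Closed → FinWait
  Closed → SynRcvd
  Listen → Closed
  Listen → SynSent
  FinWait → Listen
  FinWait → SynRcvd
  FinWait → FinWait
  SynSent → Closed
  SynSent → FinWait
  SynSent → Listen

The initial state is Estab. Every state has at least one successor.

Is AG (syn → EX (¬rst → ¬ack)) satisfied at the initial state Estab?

States satisfying syn → EX (¬rst → ¬ack): {Estab, SynRcvd, Closed, Listen, FinWait, SynSent}.
States satisfying AG (syn → EX (¬rst → ¬ack)): {Estab, SynRcvd, Closed, Listen, FinWait, SynSent}.
Every state reachable from Estab satisfies syn → EX (¬rst → ¬ack).
Estab ∈ Sat(AG (syn → EX (¬rst → ¬ack))).

Yes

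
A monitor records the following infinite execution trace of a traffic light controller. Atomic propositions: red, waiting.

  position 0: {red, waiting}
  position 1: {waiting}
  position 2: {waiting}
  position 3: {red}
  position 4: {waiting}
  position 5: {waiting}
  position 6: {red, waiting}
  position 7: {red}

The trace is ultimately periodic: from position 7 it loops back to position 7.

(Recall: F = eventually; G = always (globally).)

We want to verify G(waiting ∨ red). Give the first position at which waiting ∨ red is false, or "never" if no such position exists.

waiting ∨ red holds at every position 0..7, and those are all the positions the trace ever visits, so the invariant G(waiting ∨ red) is never violated.

never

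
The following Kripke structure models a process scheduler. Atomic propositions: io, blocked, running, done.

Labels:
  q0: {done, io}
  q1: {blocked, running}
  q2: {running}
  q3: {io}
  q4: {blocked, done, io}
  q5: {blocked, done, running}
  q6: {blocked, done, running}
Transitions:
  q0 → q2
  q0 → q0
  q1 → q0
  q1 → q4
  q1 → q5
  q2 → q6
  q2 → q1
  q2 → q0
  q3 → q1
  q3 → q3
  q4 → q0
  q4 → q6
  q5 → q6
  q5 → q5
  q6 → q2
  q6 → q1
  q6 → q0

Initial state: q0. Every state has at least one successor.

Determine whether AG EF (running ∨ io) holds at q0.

Yes

States satisfying EF (running ∨ io): {q0, q1, q2, q3, q4, q5, q6}.
States satisfying AG EF (running ∨ io): {q0, q1, q2, q3, q4, q5, q6}.
Every state reachable from q0 satisfies EF (running ∨ io).
q0 ∈ Sat(AG EF (running ∨ io)).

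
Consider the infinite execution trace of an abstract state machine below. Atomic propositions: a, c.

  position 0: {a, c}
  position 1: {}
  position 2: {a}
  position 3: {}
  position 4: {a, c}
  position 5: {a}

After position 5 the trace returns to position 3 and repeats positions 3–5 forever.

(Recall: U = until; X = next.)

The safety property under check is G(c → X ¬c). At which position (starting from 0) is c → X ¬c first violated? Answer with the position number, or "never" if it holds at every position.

never

c → X ¬c holds at every position 0..5, and those are all the positions the trace ever visits, so the invariant G(c → X ¬c) is never violated.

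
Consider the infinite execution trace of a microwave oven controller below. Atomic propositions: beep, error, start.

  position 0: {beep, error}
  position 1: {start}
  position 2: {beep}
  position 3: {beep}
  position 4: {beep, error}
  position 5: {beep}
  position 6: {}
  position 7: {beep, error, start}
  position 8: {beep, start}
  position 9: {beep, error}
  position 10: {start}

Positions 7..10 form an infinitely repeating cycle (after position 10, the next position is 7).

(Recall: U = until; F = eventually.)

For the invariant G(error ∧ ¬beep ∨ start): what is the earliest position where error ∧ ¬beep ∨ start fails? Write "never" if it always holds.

0

At position 0 the labels are {beep, error}, so error ∧ ¬beep ∨ start is false there. This is the first violation.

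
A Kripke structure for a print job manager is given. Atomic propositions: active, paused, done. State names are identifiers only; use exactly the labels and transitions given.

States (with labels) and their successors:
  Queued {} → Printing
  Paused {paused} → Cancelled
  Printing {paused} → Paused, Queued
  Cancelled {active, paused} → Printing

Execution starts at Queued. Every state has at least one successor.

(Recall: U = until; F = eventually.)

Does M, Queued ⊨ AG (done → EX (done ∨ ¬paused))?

States satisfying done → EX (done ∨ ¬paused): {Queued, Paused, Printing, Cancelled}.
States satisfying AG (done → EX (done ∨ ¬paused)): {Queued, Paused, Printing, Cancelled}.
Every state reachable from Queued satisfies done → EX (done ∨ ¬paused).
Queued ∈ Sat(AG (done → EX (done ∨ ¬paused))).

Holds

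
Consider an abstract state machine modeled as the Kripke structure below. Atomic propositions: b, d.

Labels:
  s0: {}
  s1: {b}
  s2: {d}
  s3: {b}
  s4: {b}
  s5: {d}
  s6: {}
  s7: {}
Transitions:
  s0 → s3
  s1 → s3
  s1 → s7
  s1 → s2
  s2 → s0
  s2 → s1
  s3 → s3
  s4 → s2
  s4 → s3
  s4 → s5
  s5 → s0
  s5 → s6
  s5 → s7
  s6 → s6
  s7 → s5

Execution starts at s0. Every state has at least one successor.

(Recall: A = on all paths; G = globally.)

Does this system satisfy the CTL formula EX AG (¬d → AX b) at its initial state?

States satisfying AG (¬d → AX b): {s0, s3}.
States satisfying EX AG (¬d → AX b): {s0, s1, s2, s3, s4, s5}.
s0 ∈ Sat(EX AG (¬d → AX b)).

Satisfied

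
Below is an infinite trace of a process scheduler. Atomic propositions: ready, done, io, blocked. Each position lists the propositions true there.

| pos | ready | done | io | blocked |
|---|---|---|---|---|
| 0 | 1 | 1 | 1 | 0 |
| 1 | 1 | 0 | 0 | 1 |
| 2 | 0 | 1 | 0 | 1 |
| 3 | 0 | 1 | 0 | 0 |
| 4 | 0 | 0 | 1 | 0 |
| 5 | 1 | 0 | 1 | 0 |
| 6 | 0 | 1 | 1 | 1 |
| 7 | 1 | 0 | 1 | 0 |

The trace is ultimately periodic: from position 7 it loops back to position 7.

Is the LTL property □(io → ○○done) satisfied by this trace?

Violated

io → ○○done must hold at every position from 0 onward. It fails at position 5, so □(io → ○○done) is false.
Positions where io holds: 0, 4, 5, 6, 7.
Check ○○done at each: 0→ok, 4→ok, 5→fails, 6→fails, 7→fails.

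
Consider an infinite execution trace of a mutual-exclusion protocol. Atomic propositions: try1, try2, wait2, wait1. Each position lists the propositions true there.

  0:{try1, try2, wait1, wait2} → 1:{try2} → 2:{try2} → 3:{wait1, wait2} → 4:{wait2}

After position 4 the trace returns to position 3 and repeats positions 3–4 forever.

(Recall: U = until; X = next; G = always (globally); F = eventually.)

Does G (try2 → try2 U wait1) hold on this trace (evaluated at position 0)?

Satisfied

try2 → try2 U wait1 holds at every position 0..4, and those are all positions ever visited, so G (try2 → try2 U wait1) holds.
Positions where try2 holds: 0, 1, 2.
Check try2 U wait1 at each: 0→ok, 1→ok, 2→ok.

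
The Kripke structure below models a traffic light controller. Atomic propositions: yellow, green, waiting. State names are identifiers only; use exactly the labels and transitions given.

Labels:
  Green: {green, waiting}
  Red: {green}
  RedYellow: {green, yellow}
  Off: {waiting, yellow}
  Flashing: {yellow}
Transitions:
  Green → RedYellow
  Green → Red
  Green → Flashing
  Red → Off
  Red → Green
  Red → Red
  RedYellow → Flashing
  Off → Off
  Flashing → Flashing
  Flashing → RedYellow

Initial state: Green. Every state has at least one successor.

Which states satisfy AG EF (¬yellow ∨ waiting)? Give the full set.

States satisfying EF (¬yellow ∨ waiting): {Green, Red, Off}.
States satisfying AG EF (¬yellow ∨ waiting): {Off}.

{Off}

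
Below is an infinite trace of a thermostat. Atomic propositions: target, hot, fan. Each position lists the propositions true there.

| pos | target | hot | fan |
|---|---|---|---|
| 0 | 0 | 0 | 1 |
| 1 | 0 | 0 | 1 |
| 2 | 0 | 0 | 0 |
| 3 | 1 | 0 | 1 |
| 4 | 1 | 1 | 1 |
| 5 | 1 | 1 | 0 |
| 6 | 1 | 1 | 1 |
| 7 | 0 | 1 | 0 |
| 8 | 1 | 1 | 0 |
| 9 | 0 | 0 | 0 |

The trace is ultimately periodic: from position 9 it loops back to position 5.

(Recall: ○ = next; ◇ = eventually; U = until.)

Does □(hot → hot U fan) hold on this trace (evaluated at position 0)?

hot → hot U fan must hold at every position from 0 onward. It fails at position 7, so □(hot → hot U fan) is false.
Positions where hot holds: 4, 5, 6, 7, 8.
Check hot U fan at each: 4→ok, 5→ok, 6→ok, 7→fails, 8→fails.

No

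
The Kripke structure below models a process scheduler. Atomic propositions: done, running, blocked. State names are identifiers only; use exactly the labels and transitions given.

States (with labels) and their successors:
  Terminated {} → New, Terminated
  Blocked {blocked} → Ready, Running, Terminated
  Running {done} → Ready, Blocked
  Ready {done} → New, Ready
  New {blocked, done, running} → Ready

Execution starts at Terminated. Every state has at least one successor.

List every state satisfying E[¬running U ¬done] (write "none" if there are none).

{Terminated, Blocked, Running}

States satisfying ¬running: {Terminated, Blocked, Running, Ready}.
States satisfying ¬done: {Terminated, Blocked}.
States satisfying E[¬running U ¬done]: {Terminated, Blocked, Running}.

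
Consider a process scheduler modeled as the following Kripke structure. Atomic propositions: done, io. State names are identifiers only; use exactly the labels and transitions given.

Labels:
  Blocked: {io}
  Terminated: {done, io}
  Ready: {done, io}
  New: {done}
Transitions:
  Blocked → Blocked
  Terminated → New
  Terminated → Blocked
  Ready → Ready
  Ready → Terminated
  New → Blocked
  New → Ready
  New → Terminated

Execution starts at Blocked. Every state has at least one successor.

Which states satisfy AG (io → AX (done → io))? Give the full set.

States satisfying io → AX (done → io): {Blocked, Ready, New}.
States satisfying AG (io → AX (done → io)): {Blocked}.

{Blocked}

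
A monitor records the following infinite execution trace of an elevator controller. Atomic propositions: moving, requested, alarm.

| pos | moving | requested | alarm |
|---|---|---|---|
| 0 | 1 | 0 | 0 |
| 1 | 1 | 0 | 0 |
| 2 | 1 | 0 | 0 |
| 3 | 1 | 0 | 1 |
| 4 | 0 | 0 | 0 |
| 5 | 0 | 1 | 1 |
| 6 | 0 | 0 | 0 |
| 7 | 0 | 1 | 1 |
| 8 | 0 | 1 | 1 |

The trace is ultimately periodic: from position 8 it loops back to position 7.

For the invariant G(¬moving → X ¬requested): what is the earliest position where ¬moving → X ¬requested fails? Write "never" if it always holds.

Check ¬moving → X ¬requested at each position in order: 0 ✓, 1 ✓, 2 ✓, 3 ✓.
At position 4 the labels are {} and the next position 5 has {alarm, requested}, so ¬moving → X ¬requested is false there. This is the first violation.

4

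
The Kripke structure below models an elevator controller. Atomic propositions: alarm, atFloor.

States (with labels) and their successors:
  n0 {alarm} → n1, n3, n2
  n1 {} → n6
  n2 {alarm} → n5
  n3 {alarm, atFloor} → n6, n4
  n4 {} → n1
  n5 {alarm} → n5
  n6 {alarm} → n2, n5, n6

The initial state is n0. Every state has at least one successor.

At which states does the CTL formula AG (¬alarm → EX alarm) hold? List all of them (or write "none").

{n1, n2, n5, n6}

States satisfying ¬alarm → EX alarm: {n0, n1, n2, n3, n5, n6}.
States satisfying AG (¬alarm → EX alarm): {n1, n2, n5, n6}.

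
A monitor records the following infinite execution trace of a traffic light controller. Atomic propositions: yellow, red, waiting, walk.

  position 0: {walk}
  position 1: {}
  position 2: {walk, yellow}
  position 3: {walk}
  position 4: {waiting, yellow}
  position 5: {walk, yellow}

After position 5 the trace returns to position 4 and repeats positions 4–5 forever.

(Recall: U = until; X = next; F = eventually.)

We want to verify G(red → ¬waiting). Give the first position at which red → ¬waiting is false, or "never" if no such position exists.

red → ¬waiting holds at every position 0..5, and those are all the positions the trace ever visits, so the invariant G(red → ¬waiting) is never violated.

never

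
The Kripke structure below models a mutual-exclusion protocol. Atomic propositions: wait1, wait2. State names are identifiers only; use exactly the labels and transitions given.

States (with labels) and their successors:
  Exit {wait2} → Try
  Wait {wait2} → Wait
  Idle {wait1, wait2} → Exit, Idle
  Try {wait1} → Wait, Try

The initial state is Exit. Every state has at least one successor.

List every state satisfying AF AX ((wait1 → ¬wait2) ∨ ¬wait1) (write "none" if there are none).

States satisfying AX ((wait1 → ¬wait2) ∨ ¬wait1): {Exit, Wait, Try}.
States satisfying AF AX ((wait1 → ¬wait2) ∨ ¬wait1): {Exit, Wait, Try}.

{Exit, Wait, Try}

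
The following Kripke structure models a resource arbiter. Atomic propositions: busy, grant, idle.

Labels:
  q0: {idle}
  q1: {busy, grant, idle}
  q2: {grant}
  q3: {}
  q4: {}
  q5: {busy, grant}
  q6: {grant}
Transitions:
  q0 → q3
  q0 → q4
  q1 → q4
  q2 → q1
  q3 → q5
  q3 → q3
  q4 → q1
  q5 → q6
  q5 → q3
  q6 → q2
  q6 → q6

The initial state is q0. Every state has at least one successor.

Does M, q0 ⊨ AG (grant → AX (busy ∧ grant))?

States satisfying grant → AX (busy ∧ grant): {q0, q2, q3, q4}.
States satisfying AG (grant → AX (busy ∧ grant)): ∅.
q1 is reachable from q0 and violates grant → AX (busy ∧ grant), so AG fails at q0.
q0 ∉ Sat(AG (grant → AX (busy ∧ grant))).

Does not hold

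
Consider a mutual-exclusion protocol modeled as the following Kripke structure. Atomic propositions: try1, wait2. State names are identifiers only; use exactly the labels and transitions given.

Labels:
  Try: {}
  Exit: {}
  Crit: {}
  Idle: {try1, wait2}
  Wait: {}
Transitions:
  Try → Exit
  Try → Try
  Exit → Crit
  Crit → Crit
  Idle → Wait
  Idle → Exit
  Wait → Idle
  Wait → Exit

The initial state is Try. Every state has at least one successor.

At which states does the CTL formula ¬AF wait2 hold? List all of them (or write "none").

{Try, Exit, Crit, Wait}

States satisfying wait2: {Idle}.
States satisfying AF wait2: {Idle}.
States satisfying ¬AF wait2: {Try, Exit, Crit, Wait}.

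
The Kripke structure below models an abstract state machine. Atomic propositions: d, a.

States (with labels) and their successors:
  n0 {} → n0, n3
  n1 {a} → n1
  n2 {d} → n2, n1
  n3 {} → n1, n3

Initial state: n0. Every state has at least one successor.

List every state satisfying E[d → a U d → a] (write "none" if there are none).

States satisfying d → a: {n0, n1, n3}.
States satisfying E[d → a U d → a]: {n0, n1, n3}.

{n0, n1, n3}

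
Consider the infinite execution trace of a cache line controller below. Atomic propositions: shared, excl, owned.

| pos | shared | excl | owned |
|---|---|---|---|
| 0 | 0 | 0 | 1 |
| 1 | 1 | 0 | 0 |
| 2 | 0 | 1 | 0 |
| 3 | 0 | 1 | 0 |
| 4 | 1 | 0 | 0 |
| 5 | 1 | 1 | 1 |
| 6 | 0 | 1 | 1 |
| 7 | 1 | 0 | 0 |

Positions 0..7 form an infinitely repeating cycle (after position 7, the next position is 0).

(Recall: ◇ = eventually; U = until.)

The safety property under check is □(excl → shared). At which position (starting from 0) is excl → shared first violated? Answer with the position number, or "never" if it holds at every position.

Check excl → shared at each position in order: 0 ✓, 1 ✓.
At position 2 the labels are {excl}, so excl → shared is false there. This is the first violation.

2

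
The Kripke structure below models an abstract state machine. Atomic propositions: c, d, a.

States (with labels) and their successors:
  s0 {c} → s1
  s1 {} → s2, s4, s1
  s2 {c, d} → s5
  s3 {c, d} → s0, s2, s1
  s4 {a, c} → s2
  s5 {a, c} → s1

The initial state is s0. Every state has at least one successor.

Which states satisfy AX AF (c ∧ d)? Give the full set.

{s4}

States satisfying AF (c ∧ d): {s2, s3, s4}.
States satisfying AX AF (c ∧ d): {s4}.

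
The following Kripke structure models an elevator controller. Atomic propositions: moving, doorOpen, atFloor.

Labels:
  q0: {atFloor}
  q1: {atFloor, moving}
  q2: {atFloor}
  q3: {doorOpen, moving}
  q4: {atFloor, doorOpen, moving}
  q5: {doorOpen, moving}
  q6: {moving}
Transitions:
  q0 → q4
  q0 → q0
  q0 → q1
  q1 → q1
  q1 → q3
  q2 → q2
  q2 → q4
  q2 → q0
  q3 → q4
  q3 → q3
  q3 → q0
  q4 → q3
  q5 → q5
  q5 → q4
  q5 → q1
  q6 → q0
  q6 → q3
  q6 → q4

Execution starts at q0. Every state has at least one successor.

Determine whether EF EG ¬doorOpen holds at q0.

States satisfying EG ¬doorOpen: {q0, q1, q2, q6}.
States satisfying EF EG ¬doorOpen: {q0, q1, q2, q3, q4, q5, q6}.
Some path from q0 reaches a state where EG ¬doorOpen holds.
q0 ∈ Sat(EF EG ¬doorOpen).

Holds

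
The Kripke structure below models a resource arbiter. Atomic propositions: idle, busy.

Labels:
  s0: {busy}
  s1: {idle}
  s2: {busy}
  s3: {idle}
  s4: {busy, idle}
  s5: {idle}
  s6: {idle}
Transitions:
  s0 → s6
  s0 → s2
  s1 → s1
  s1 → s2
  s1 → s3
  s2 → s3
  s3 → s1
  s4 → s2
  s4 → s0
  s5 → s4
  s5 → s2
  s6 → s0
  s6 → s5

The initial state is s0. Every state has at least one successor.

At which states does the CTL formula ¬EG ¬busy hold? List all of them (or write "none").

States satisfying ¬busy: {s1, s3, s5, s6}.
States satisfying EG ¬busy: {s1, s3}.
States satisfying ¬EG ¬busy: {s0, s2, s4, s5, s6}.

{s0, s2, s4, s5, s6}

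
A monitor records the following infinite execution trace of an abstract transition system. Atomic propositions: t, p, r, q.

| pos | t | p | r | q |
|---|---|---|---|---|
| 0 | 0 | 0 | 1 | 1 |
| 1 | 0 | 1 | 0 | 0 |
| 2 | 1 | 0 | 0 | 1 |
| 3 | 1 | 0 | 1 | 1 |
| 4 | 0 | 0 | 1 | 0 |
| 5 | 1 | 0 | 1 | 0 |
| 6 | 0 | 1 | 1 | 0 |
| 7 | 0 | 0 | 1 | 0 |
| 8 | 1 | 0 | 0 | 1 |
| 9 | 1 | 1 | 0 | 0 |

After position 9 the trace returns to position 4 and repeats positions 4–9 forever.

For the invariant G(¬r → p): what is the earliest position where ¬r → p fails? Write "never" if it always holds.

Check ¬r → p at each position in order: 0 ✓, 1 ✓.
At position 2 the labels are {q, t}, so ¬r → p is false there. This is the first violation.

2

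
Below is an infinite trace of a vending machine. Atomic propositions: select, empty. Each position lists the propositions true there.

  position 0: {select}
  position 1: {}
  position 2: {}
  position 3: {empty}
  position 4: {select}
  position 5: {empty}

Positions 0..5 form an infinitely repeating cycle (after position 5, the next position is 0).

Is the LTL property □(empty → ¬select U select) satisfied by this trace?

Holds

empty → ¬select U select holds at every position 0..5, and those are all positions ever visited, so □(empty → ¬select U select) holds.
Positions where empty holds: 3, 5.
Check ¬select U select at each: 3→ok, 5→ok.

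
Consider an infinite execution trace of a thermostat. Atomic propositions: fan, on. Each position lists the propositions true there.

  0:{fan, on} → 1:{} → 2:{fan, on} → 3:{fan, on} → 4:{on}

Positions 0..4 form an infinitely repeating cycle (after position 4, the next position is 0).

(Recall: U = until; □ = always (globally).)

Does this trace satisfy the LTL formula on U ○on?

Walking from position 0: ○on first holds at position 1, and on holds at every earlier position along the way, so on U ○on holds.

Yes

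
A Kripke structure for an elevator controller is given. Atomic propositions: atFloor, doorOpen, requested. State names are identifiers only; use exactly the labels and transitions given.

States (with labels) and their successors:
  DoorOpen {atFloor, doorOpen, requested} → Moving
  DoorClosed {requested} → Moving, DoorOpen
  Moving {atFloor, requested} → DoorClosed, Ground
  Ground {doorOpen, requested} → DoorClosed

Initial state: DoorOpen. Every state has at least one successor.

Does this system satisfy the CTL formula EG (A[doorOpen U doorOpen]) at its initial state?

States satisfying A[doorOpen U doorOpen]: {DoorOpen, Ground}.
States satisfying EG (A[doorOpen U doorOpen]): ∅.
No suitable path/successor from DoorOpen witnesses the formula.
DoorOpen ∉ Sat(EG (A[doorOpen U doorOpen])).

Does not hold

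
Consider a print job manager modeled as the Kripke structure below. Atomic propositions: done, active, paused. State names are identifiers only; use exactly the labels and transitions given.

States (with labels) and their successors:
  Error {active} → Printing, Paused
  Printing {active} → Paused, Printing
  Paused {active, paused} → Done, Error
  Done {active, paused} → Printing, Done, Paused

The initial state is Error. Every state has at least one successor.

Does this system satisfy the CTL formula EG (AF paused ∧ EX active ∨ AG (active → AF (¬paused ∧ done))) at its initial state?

States satisfying EG (AF paused ∧ EX active ∨ AG (active → AF (¬paused ∧ done))): {Paused, Done}.
No suitable path/successor from Error witnesses the formula.
Error ∉ Sat(EG (AF paused ∧ EX active ∨ AG (active → AF (¬paused ∧ done)))).

Violated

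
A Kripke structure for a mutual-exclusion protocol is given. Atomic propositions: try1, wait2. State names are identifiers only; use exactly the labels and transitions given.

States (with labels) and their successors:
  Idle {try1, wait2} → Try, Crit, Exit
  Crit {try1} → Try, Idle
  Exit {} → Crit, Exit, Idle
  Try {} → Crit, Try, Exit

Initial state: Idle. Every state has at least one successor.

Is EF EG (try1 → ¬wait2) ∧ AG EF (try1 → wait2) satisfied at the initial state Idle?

States satisfying EG (try1 → ¬wait2): {Crit, Exit, Try}.
States satisfying EF EG (try1 → ¬wait2): {Idle, Crit, Exit, Try}.
States satisfying EF (try1 → wait2): {Idle, Crit, Exit, Try}.
States satisfying AG EF (try1 → wait2): {Idle, Crit, Exit, Try}.
States satisfying EF EG (try1 → ¬wait2) ∧ AG EF (try1 → wait2): {Idle, Crit, Exit, Try}.
Idle ∈ Sat(EF EG (try1 → ¬wait2) ∧ AG EF (try1 → wait2)).

Satisfied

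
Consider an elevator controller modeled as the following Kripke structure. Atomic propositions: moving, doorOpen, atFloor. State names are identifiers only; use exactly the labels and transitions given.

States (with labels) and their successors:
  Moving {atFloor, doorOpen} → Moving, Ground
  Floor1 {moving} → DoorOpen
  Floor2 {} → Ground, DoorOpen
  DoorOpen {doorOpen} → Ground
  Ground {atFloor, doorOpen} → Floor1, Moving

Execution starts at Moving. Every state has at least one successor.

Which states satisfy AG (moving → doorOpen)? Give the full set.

States satisfying moving → doorOpen: {Moving, Floor2, DoorOpen, Ground}.
States satisfying AG (moving → doorOpen): ∅.

none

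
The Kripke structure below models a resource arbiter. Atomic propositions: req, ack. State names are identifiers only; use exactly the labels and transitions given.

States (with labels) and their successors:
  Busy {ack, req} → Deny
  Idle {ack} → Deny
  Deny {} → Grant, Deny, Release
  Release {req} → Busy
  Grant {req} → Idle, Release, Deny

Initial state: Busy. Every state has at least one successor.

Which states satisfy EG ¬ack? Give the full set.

{Deny, Grant}

States satisfying ¬ack: {Deny, Release, Grant}.
States satisfying EG ¬ack: {Deny, Grant}.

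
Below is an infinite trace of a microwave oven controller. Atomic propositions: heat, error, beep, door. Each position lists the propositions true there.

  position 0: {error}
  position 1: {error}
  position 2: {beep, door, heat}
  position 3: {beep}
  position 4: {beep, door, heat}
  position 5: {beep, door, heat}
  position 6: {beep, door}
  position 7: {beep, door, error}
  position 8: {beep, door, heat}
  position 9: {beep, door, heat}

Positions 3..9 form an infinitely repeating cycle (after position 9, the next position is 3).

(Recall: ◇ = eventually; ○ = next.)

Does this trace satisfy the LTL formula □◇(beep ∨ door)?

Satisfied

◇(beep ∨ door) holds at every position 0..9, and those are all positions ever visited, so □◇(beep ∨ door) holds.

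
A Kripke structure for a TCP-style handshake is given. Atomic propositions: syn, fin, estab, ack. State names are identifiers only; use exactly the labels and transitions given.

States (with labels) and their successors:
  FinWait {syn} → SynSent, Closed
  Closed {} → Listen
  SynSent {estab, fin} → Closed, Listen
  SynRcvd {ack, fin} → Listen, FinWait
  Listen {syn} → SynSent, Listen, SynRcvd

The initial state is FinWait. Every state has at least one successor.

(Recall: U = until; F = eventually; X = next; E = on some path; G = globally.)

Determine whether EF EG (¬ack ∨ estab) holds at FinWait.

States satisfying EG (¬ack ∨ estab): {FinWait, Closed, SynSent, Listen}.
States satisfying EF EG (¬ack ∨ estab): {FinWait, Closed, SynSent, SynRcvd, Listen}.
Some path from FinWait reaches a state where EG (¬ack ∨ estab) holds.
FinWait ∈ Sat(EF EG (¬ack ∨ estab)).

Holds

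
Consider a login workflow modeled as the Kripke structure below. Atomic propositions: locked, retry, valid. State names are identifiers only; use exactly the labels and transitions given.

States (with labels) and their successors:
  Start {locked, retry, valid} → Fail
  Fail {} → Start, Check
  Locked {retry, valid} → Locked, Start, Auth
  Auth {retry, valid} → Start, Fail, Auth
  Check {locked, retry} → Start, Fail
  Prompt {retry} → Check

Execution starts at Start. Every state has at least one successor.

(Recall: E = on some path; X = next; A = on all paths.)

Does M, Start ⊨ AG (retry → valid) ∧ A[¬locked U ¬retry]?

States satisfying retry → valid: {Start, Fail, Locked, Auth}.
States satisfying AG (retry → valid): ∅.
States satisfying ¬locked: {Fail, Locked, Auth, Prompt}.
States satisfying ¬retry: {Fail}.
States satisfying A[¬locked U ¬retry]: {Fail}.
States satisfying AG (retry → valid) ∧ A[¬locked U ¬retry]: ∅.
Start ∉ Sat(AG (retry → valid) ∧ A[¬locked U ¬retry]).

No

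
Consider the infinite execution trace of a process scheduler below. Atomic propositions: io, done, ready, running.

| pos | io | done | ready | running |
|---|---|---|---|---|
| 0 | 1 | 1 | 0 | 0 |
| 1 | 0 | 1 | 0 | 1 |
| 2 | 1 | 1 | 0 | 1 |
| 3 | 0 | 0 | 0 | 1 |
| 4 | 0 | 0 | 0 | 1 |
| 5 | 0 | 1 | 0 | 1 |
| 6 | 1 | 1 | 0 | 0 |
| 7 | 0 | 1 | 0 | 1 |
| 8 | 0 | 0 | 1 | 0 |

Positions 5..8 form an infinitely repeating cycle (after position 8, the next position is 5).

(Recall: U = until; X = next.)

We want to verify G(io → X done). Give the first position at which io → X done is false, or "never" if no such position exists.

Check io → X done at each position in order: 0 ✓, 1 ✓.
At position 2 the labels are {done, io, running} and the next position 3 has {running}, so io → X done is false there. This is the first violation.

2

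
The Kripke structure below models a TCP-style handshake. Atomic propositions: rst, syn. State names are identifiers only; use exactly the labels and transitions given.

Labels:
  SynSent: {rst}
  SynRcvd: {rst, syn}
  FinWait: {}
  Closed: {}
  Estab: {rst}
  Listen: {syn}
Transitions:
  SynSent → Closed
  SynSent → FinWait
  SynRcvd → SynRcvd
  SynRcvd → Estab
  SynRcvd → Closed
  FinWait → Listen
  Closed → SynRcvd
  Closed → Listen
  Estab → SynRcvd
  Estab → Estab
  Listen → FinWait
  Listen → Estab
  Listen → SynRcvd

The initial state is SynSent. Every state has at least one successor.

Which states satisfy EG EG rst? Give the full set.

States satisfying EG rst: {SynRcvd, Estab}.
States satisfying EG EG rst: {SynRcvd, Estab}.

{SynRcvd, Estab}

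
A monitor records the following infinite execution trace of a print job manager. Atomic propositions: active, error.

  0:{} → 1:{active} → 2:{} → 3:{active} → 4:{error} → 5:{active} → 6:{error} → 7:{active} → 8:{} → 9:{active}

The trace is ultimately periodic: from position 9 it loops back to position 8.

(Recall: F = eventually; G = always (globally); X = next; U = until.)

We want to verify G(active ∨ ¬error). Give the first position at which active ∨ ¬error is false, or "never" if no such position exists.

4

Check active ∨ ¬error at each position in order: 0 ✓, 1 ✓, 2 ✓, 3 ✓.
At position 4 the labels are {error}, so active ∨ ¬error is false there. This is the first violation.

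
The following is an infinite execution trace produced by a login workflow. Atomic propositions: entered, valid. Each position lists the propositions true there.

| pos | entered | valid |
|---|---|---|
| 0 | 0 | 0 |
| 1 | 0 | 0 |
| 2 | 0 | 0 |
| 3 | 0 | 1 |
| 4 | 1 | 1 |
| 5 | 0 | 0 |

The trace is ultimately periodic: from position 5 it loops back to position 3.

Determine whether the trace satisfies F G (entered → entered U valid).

G (entered → entered U valid) holds at position 0, which is reachable from 0, so F G (entered → entered U valid) holds.

Holds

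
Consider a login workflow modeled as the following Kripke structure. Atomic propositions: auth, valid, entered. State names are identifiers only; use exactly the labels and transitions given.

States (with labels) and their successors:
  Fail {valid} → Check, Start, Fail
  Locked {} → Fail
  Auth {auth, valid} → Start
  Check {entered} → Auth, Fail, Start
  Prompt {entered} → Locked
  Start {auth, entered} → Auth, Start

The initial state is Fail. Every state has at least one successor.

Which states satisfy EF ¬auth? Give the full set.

{Fail, Locked, Check, Prompt}

States satisfying ¬auth: {Fail, Locked, Check, Prompt}.
States satisfying EF ¬auth: {Fail, Locked, Check, Prompt}.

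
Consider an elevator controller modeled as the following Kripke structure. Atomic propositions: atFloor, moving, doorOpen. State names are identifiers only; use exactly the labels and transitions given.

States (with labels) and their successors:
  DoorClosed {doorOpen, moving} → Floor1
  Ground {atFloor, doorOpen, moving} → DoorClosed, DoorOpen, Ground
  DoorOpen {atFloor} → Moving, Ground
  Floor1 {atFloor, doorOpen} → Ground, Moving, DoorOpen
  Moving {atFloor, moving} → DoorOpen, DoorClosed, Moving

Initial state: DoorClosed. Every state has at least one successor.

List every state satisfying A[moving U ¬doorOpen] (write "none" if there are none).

{DoorOpen, Moving}

States satisfying moving: {DoorClosed, Ground, Moving}.
States satisfying ¬doorOpen: {DoorOpen, Moving}.
States satisfying A[moving U ¬doorOpen]: {DoorOpen, Moving}.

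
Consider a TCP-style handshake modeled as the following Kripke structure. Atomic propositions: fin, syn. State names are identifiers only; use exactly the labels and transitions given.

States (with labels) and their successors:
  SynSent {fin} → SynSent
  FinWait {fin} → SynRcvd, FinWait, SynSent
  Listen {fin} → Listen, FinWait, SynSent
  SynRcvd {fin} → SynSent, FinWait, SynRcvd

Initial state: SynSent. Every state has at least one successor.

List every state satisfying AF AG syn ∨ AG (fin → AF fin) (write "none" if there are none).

{SynSent, FinWait, Listen, SynRcvd}

States satisfying AG syn: ∅.
States satisfying AF AG syn: ∅.
States satisfying fin → AF fin: {SynSent, FinWait, Listen, SynRcvd}.
States satisfying AG (fin → AF fin): {SynSent, FinWait, Listen, SynRcvd}.
States satisfying AF AG syn ∨ AG (fin → AF fin): {SynSent, FinWait, Listen, SynRcvd}.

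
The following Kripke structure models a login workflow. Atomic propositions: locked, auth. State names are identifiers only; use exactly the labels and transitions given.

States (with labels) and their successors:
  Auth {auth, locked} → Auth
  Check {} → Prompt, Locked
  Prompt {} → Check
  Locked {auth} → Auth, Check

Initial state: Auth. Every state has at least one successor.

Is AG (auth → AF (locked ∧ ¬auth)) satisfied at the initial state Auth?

No

States satisfying auth → AF (locked ∧ ¬auth): {Check, Prompt}.
States satisfying AG (auth → AF (locked ∧ ¬auth)): ∅.
Auth is reachable from Auth and violates auth → AF (locked ∧ ¬auth), so AG fails at Auth.
Auth ∉ Sat(AG (auth → AF (locked ∧ ¬auth))).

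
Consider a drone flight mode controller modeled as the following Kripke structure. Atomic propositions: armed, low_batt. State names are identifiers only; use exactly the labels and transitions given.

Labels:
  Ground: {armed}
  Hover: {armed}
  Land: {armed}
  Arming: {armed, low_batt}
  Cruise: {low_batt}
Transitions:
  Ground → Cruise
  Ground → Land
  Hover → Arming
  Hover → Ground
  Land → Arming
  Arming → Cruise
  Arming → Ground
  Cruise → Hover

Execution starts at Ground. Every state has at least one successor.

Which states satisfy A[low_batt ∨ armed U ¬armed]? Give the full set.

{Cruise}

States satisfying low_batt ∨ armed: {Ground, Hover, Land, Arming, Cruise}.
States satisfying ¬armed: {Cruise}.
States satisfying A[low_batt ∨ armed U ¬armed]: {Cruise}.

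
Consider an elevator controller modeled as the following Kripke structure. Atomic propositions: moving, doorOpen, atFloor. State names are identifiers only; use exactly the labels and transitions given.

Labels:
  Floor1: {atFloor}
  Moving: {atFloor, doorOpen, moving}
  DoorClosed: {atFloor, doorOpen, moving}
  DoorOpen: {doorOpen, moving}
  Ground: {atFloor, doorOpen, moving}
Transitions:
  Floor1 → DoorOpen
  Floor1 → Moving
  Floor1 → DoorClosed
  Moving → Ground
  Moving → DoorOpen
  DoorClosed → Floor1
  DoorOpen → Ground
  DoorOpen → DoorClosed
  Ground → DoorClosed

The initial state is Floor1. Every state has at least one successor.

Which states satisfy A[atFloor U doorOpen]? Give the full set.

{Floor1, Moving, DoorClosed, DoorOpen, Ground}

States satisfying atFloor: {Floor1, Moving, DoorClosed, Ground}.
States satisfying doorOpen: {Moving, DoorClosed, DoorOpen, Ground}.
States satisfying A[atFloor U doorOpen]: {Floor1, Moving, DoorClosed, DoorOpen, Ground}.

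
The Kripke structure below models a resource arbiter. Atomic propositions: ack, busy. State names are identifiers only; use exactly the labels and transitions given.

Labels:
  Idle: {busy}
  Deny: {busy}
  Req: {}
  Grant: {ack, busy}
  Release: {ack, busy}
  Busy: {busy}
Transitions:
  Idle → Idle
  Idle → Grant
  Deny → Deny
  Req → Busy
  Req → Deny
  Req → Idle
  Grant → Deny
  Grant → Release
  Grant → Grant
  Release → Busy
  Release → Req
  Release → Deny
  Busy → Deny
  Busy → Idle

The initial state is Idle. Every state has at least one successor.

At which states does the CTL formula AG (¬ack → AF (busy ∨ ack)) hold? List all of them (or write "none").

{Idle, Deny, Req, Grant, Release, Busy}

States satisfying ¬ack → AF (busy ∨ ack): {Idle, Deny, Req, Grant, Release, Busy}.
States satisfying AG (¬ack → AF (busy ∨ ack)): {Idle, Deny, Req, Grant, Release, Busy}.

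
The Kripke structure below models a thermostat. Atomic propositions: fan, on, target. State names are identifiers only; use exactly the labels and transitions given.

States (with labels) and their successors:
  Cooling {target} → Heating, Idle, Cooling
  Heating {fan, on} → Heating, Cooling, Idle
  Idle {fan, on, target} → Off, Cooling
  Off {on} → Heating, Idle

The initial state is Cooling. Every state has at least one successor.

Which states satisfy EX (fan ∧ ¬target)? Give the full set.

States satisfying fan ∧ ¬target: {Heating}.
States satisfying EX (fan ∧ ¬target): {Cooling, Heating, Off}.

{Cooling, Heating, Off}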